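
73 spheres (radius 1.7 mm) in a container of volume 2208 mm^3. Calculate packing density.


V_sphere = 4/3*pi*1.7^3 = 20.5795 mm^3
Total V = 73*20.5795 = 1502.3035 mm^3
PD = 1502.3035 / 2208 = 0.68

0.68


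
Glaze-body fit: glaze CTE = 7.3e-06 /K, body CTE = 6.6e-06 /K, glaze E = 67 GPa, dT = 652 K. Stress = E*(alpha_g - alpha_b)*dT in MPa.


Stress = 67*1000*(7.3e-06 - 6.6e-06)*652 = 30.6 MPa

30.6


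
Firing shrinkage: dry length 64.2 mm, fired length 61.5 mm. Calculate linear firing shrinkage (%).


FS = (64.2 - 61.5) / 64.2 * 100 = 4.21%

4.21


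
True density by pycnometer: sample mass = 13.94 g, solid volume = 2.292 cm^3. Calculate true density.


TD = 13.94 / 2.292 = 6.082 g/cm^3

6.082


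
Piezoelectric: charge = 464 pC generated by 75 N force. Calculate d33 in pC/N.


d33 = 464 / 75 = 6.2 pC/N

6.2


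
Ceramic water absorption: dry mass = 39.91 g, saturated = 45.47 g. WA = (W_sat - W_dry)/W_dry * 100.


WA = (45.47 - 39.91) / 39.91 * 100 = 13.93%

13.93


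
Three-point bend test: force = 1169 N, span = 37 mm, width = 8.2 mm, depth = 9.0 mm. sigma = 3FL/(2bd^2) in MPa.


sigma = 3*1169*37/(2*8.2*9.0^2) = 97.7 MPa

97.7


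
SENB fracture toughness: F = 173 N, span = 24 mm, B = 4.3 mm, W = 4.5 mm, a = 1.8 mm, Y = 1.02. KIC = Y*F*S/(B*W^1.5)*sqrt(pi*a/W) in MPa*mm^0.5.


KIC = 1.02*173*24/(4.3*4.5^1.5)*sqrt(pi*1.8/4.5) = 115.66

115.66


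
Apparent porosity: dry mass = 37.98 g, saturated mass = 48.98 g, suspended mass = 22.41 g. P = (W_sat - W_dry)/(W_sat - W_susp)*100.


P = (48.98 - 37.98) / (48.98 - 22.41) * 100 = 11.0 / 26.57 * 100 = 41.4%

41.4


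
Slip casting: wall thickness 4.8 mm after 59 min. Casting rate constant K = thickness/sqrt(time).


K = 4.8 / sqrt(59) = 4.8 / 7.6811 = 0.625 mm/min^0.5

0.625


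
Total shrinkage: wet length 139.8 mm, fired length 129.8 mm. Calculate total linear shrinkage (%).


TS = (139.8 - 129.8) / 139.8 * 100 = 7.15%

7.15


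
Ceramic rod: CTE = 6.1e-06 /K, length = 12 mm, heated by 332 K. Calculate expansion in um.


dL = 6.1e-06 * 12 * 332 * 1000 = 24.302 um

24.302


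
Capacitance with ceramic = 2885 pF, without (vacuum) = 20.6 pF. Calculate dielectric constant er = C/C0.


er = 2885 / 20.6 = 140.05

140.05


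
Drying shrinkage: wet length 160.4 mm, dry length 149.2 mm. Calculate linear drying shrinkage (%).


DS = (160.4 - 149.2) / 160.4 * 100 = 6.98%

6.98


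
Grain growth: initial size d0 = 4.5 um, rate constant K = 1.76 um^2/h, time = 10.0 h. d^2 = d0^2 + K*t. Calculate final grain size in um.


d^2 = 4.5^2 + 1.76*10.0 = 37.85
d = sqrt(37.85) = 6.15 um

6.15


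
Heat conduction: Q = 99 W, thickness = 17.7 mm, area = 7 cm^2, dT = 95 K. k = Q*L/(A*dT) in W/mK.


k = 99*17.7/1000/(7/10000*95) = 26.35 W/mK

26.35


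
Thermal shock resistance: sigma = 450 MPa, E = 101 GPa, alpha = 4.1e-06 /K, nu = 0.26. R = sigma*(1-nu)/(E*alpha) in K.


R = 450*(1-0.26)/(101*1000*4.1e-06) = 804 K

804


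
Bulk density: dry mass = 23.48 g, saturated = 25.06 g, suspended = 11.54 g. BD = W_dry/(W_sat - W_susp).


BD = 23.48 / (25.06 - 11.54) = 23.48 / 13.52 = 1.737 g/cm^3

1.737


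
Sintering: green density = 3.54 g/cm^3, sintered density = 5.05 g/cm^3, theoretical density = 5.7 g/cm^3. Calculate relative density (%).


Relative = 5.05 / 5.7 * 100 = 88.6%

88.6


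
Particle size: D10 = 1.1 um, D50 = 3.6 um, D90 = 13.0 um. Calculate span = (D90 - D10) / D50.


Span = (13.0 - 1.1) / 3.6 = 11.9 / 3.6 = 3.306

3.306


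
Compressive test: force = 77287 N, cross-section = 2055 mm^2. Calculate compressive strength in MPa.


CS = 77287 / 2055 = 37.6 MPa

37.6


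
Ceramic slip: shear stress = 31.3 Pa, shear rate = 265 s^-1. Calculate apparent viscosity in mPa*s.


eta = tau/gamma * 1000 = 31.3/265 * 1000 = 118.1 mPa*s

118.1


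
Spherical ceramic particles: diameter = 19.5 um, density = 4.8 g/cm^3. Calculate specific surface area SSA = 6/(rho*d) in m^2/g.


SSA = 6 / (4.8 * 19.5) = 0.064 m^2/g

0.064


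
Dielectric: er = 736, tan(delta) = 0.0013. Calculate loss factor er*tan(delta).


Loss = 736 * 0.0013 = 0.957

0.957


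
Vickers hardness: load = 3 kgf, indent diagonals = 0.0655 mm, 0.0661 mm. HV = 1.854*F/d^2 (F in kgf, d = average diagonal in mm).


d_avg = (0.0655+0.0661)/2 = 0.0658 mm
HV = 1.854*3/0.0658^2 = 1285

1285


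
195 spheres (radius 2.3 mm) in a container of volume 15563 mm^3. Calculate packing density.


V_sphere = 4/3*pi*2.3^3 = 50.965 mm^3
Total V = 195*50.965 = 9938.175 mm^3
PD = 9938.175 / 15563 = 0.639

0.639


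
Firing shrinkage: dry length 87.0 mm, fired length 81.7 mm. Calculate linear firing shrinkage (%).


FS = (87.0 - 81.7) / 87.0 * 100 = 6.09%

6.09


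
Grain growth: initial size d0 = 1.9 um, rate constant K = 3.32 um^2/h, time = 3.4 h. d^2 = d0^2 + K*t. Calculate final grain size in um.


d^2 = 1.9^2 + 3.32*3.4 = 14.898
d = sqrt(14.898) = 3.86 um

3.86


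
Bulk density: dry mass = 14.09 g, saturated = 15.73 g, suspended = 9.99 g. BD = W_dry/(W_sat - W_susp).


BD = 14.09 / (15.73 - 9.99) = 14.09 / 5.74 = 2.455 g/cm^3

2.455


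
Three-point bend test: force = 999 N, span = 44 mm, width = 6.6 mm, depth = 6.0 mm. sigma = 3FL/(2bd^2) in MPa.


sigma = 3*999*44/(2*6.6*6.0^2) = 277.5 MPa

277.5


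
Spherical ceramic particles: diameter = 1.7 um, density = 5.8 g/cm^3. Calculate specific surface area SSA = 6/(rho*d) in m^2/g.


SSA = 6 / (5.8 * 1.7) = 0.609 m^2/g

0.609


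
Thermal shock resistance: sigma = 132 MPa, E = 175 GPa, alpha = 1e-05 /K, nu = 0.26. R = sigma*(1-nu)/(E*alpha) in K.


R = 132*(1-0.26)/(175*1000*1e-05) = 56 K

56


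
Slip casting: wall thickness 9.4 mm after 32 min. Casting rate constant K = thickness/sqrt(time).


K = 9.4 / sqrt(32) = 9.4 / 5.6569 = 1.662 mm/min^0.5

1.662


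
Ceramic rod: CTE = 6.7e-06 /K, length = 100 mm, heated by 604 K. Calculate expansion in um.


dL = 6.7e-06 * 100 * 604 * 1000 = 404.68 um

404.68


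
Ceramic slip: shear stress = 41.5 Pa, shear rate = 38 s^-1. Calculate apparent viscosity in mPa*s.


eta = tau/gamma * 1000 = 41.5/38 * 1000 = 1092.1 mPa*s

1092.1


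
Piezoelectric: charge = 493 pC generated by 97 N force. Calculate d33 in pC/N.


d33 = 493 / 97 = 5.1 pC/N

5.1


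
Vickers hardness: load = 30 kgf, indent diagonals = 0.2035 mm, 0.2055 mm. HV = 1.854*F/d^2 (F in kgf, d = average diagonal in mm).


d_avg = (0.2035+0.2055)/2 = 0.2045 mm
HV = 1.854*30/0.2045^2 = 1330

1330


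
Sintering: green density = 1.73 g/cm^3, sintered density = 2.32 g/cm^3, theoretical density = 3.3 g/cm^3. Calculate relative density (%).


Relative = 2.32 / 3.3 * 100 = 70.3%

70.3


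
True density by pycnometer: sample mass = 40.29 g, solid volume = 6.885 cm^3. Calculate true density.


TD = 40.29 / 6.885 = 5.852 g/cm^3

5.852


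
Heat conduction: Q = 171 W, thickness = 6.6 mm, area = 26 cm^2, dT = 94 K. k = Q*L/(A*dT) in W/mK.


k = 171*6.6/1000/(26/10000*94) = 4.62 W/mK

4.62


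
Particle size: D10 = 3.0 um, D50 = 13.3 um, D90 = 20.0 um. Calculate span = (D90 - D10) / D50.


Span = (20.0 - 3.0) / 13.3 = 17.0 / 13.3 = 1.278

1.278


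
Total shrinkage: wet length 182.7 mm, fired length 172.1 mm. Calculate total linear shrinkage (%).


TS = (182.7 - 172.1) / 182.7 * 100 = 5.8%

5.8


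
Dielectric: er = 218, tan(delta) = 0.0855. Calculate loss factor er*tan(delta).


Loss = 218 * 0.0855 = 18.639

18.639


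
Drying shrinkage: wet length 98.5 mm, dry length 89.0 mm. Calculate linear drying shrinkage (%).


DS = (98.5 - 89.0) / 98.5 * 100 = 9.64%

9.64


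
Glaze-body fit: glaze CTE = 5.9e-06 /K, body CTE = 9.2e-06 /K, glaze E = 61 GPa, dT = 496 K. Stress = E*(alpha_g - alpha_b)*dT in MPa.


Stress = 61*1000*(5.9e-06 - 9.2e-06)*496 = -99.8 MPa

-99.8


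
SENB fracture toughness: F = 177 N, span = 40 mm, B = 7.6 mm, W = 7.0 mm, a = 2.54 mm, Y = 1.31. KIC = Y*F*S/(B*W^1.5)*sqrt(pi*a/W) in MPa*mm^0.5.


KIC = 1.31*177*40/(7.6*7.0^1.5)*sqrt(pi*2.54/7.0) = 70.35

70.35


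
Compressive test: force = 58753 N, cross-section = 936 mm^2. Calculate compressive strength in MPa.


CS = 58753 / 936 = 62.8 MPa

62.8


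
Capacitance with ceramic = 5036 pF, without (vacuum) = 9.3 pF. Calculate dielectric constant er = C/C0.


er = 5036 / 9.3 = 541.51

541.51


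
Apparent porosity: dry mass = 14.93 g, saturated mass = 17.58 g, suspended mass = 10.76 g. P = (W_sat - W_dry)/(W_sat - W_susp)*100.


P = (17.58 - 14.93) / (17.58 - 10.76) * 100 = 2.65 / 6.82 * 100 = 38.9%

38.9


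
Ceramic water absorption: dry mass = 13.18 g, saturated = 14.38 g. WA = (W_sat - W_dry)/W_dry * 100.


WA = (14.38 - 13.18) / 13.18 * 100 = 9.1%

9.1


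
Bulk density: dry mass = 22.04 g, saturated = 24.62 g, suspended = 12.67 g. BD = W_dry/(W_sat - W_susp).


BD = 22.04 / (24.62 - 12.67) = 22.04 / 11.95 = 1.844 g/cm^3

1.844


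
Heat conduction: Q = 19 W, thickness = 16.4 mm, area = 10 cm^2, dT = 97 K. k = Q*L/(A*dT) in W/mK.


k = 19*16.4/1000/(10/10000*97) = 3.21 W/mK

3.21


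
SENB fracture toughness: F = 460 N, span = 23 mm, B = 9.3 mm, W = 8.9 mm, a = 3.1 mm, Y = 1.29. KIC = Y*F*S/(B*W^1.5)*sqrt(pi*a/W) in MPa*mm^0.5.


KIC = 1.29*460*23/(9.3*8.9^1.5)*sqrt(pi*3.1/8.9) = 57.82

57.82


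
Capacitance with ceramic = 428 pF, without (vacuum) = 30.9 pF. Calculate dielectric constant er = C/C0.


er = 428 / 30.9 = 13.85

13.85


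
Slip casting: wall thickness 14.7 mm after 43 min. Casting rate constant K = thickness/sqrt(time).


K = 14.7 / sqrt(43) = 14.7 / 6.5574 = 2.242 mm/min^0.5

2.242


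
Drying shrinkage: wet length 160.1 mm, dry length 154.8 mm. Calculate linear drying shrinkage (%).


DS = (160.1 - 154.8) / 160.1 * 100 = 3.31%

3.31


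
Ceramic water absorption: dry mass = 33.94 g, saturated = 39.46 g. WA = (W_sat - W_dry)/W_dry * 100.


WA = (39.46 - 33.94) / 33.94 * 100 = 16.26%

16.26


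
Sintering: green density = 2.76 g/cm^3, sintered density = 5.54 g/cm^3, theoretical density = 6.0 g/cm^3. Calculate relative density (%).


Relative = 5.54 / 6.0 * 100 = 92.3%

92.3


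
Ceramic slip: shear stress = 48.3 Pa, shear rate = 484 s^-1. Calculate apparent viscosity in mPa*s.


eta = tau/gamma * 1000 = 48.3/484 * 1000 = 99.8 mPa*s

99.8


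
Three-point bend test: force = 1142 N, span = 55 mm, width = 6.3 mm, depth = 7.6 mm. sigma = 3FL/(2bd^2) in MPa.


sigma = 3*1142*55/(2*6.3*7.6^2) = 258.9 MPa

258.9


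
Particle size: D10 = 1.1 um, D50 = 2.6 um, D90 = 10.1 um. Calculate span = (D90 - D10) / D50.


Span = (10.1 - 1.1) / 2.6 = 9.0 / 2.6 = 3.462

3.462


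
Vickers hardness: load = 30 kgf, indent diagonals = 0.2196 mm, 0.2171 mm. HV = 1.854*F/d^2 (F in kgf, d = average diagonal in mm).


d_avg = (0.2196+0.2171)/2 = 0.21835 mm
HV = 1.854*30/0.21835^2 = 1167

1167


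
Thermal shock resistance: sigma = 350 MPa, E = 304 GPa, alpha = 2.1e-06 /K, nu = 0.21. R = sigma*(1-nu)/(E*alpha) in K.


R = 350*(1-0.21)/(304*1000*2.1e-06) = 433 K

433


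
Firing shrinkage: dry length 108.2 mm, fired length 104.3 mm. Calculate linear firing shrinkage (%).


FS = (108.2 - 104.3) / 108.2 * 100 = 3.6%

3.6


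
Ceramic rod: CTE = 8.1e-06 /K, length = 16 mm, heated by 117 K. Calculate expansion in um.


dL = 8.1e-06 * 16 * 117 * 1000 = 15.163 um

15.163


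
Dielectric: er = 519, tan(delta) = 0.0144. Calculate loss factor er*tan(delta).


Loss = 519 * 0.0144 = 7.474

7.474


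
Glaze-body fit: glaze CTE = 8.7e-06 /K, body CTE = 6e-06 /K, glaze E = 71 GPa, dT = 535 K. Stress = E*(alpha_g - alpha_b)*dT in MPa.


Stress = 71*1000*(8.7e-06 - 6e-06)*535 = 102.6 MPa

102.6


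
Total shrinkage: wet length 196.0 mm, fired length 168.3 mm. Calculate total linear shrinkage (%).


TS = (196.0 - 168.3) / 196.0 * 100 = 14.13%

14.13


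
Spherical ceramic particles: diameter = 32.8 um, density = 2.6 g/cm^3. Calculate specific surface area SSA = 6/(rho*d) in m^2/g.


SSA = 6 / (2.6 * 32.8) = 0.07 m^2/g

0.07


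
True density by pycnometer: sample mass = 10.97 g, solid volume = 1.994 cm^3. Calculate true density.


TD = 10.97 / 1.994 = 5.502 g/cm^3

5.502


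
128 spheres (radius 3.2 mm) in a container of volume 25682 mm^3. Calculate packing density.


V_sphere = 4/3*pi*3.2^3 = 137.2583 mm^3
Total V = 128*137.2583 = 17569.0624 mm^3
PD = 17569.0624 / 25682 = 0.684

0.684


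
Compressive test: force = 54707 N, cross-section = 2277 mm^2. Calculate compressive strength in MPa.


CS = 54707 / 2277 = 24.0 MPa

24.0


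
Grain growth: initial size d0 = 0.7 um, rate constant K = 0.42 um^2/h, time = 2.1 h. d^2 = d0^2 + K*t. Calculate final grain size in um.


d^2 = 0.7^2 + 0.42*2.1 = 1.372
d = sqrt(1.372) = 1.17 um

1.17


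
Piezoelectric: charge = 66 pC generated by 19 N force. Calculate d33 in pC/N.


d33 = 66 / 19 = 3.5 pC/N

3.5


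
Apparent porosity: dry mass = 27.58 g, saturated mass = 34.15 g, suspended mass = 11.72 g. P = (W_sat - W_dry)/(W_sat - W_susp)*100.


P = (34.15 - 27.58) / (34.15 - 11.72) * 100 = 6.57 / 22.43 * 100 = 29.3%

29.3


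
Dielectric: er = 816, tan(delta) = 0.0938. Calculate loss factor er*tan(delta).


Loss = 816 * 0.0938 = 76.541

76.541


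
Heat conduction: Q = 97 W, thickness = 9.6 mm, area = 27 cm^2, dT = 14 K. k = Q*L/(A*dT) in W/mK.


k = 97*9.6/1000/(27/10000*14) = 24.63 W/mK

24.63


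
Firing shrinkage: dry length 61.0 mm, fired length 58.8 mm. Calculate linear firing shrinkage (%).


FS = (61.0 - 58.8) / 61.0 * 100 = 3.61%

3.61


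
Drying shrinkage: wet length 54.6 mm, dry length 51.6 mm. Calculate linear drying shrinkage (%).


DS = (54.6 - 51.6) / 54.6 * 100 = 5.49%

5.49


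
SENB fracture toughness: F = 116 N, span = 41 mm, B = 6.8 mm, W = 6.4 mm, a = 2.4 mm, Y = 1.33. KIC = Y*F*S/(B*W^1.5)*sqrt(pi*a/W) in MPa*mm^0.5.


KIC = 1.33*116*41/(6.8*6.4^1.5)*sqrt(pi*2.4/6.4) = 62.36

62.36


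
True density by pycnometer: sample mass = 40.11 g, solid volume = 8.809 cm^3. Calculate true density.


TD = 40.11 / 8.809 = 4.553 g/cm^3

4.553


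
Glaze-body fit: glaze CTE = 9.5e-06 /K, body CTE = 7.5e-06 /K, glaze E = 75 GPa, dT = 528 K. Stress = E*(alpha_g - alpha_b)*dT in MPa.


Stress = 75*1000*(9.5e-06 - 7.5e-06)*528 = 79.2 MPa

79.2


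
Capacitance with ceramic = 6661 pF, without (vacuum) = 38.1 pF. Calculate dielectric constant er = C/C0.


er = 6661 / 38.1 = 174.83

174.83


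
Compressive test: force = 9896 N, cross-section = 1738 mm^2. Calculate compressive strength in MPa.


CS = 9896 / 1738 = 5.7 MPa

5.7


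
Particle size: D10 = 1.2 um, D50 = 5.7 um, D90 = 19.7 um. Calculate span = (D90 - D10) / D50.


Span = (19.7 - 1.2) / 5.7 = 18.5 / 5.7 = 3.246

3.246


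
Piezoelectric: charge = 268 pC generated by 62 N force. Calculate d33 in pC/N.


d33 = 268 / 62 = 4.3 pC/N

4.3


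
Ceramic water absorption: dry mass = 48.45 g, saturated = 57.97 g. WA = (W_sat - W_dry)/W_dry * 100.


WA = (57.97 - 48.45) / 48.45 * 100 = 19.65%

19.65


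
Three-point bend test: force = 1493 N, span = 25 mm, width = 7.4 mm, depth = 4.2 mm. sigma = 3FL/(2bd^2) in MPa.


sigma = 3*1493*25/(2*7.4*4.2^2) = 428.9 MPa

428.9


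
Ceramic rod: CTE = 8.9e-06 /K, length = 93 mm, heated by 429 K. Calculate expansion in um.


dL = 8.9e-06 * 93 * 429 * 1000 = 355.083 um

355.083


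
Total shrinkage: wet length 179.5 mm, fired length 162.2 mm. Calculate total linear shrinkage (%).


TS = (179.5 - 162.2) / 179.5 * 100 = 9.64%

9.64


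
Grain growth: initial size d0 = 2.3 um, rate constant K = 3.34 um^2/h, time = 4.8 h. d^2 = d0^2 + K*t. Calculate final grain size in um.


d^2 = 2.3^2 + 3.34*4.8 = 21.322
d = sqrt(21.322) = 4.62 um

4.62


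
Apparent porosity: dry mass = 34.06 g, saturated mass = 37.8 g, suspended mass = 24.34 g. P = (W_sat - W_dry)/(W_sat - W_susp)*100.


P = (37.8 - 34.06) / (37.8 - 24.34) * 100 = 3.74 / 13.46 * 100 = 27.8%

27.8


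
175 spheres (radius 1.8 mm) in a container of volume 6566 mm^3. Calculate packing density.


V_sphere = 4/3*pi*1.8^3 = 24.429 mm^3
Total V = 175*24.429 = 4275.075 mm^3
PD = 4275.075 / 6566 = 0.651

0.651


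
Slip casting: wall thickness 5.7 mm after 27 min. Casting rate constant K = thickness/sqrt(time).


K = 5.7 / sqrt(27) = 5.7 / 5.1962 = 1.097 mm/min^0.5

1.097


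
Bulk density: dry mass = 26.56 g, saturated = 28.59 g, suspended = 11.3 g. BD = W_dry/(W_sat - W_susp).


BD = 26.56 / (28.59 - 11.3) = 26.56 / 17.29 = 1.536 g/cm^3

1.536


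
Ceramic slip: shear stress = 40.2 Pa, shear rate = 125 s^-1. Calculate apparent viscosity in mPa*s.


eta = tau/gamma * 1000 = 40.2/125 * 1000 = 321.6 mPa*s

321.6


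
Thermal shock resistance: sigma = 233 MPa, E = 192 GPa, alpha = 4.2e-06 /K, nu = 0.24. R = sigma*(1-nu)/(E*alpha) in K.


R = 233*(1-0.24)/(192*1000*4.2e-06) = 220 K

220


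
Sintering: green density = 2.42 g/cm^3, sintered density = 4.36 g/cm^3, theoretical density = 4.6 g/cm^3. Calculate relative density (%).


Relative = 4.36 / 4.6 * 100 = 94.8%

94.8


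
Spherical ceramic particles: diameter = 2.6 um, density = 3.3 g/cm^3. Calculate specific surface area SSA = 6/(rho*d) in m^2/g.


SSA = 6 / (3.3 * 2.6) = 0.699 m^2/g

0.699


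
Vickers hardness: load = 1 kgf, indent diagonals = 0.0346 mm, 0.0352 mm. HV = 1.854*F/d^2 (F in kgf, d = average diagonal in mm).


d_avg = (0.0346+0.0352)/2 = 0.0349 mm
HV = 1.854*1/0.0349^2 = 1522

1522


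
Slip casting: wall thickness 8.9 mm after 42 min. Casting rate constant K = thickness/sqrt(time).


K = 8.9 / sqrt(42) = 8.9 / 6.4807 = 1.373 mm/min^0.5

1.373


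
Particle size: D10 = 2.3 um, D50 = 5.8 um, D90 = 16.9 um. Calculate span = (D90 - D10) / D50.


Span = (16.9 - 2.3) / 5.8 = 14.6 / 5.8 = 2.517

2.517


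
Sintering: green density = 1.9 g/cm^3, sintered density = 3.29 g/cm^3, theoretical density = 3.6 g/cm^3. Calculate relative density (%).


Relative = 3.29 / 3.6 * 100 = 91.4%

91.4


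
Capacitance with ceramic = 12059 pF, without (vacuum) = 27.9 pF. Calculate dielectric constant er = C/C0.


er = 12059 / 27.9 = 432.22

432.22


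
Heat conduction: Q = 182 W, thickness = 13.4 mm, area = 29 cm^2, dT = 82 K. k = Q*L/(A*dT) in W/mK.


k = 182*13.4/1000/(29/10000*82) = 10.26 W/mK

10.26


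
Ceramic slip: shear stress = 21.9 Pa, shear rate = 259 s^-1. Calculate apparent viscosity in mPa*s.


eta = tau/gamma * 1000 = 21.9/259 * 1000 = 84.6 mPa*s

84.6


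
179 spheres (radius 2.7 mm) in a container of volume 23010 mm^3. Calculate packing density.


V_sphere = 4/3*pi*2.7^3 = 82.448 mm^3
Total V = 179*82.448 = 14758.192 mm^3
PD = 14758.192 / 23010 = 0.641

0.641


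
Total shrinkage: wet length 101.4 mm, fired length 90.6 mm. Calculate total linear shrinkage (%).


TS = (101.4 - 90.6) / 101.4 * 100 = 10.65%

10.65


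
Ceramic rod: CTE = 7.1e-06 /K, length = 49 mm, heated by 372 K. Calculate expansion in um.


dL = 7.1e-06 * 49 * 372 * 1000 = 129.419 um

129.419


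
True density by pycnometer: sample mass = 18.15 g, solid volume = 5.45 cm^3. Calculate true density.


TD = 18.15 / 5.45 = 3.33 g/cm^3

3.33


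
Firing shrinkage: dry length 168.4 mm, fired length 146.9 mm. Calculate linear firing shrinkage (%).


FS = (168.4 - 146.9) / 168.4 * 100 = 12.77%

12.77


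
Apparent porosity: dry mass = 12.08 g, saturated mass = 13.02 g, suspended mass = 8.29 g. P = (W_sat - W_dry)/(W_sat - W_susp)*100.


P = (13.02 - 12.08) / (13.02 - 8.29) * 100 = 0.94 / 4.73 * 100 = 19.9%

19.9


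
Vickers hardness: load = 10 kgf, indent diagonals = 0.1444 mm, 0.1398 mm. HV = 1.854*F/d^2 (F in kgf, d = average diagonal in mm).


d_avg = (0.1444+0.1398)/2 = 0.1421 mm
HV = 1.854*10/0.1421^2 = 918

918


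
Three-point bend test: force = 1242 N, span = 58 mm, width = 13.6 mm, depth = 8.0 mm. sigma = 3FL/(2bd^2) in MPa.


sigma = 3*1242*58/(2*13.6*8.0^2) = 124.1 MPa

124.1


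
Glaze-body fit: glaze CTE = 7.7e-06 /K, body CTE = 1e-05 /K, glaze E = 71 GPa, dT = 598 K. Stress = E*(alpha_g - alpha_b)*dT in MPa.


Stress = 71*1000*(7.7e-06 - 1e-05)*598 = -97.7 MPa

-97.7


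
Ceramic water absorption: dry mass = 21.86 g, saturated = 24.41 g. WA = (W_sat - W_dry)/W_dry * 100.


WA = (24.41 - 21.86) / 21.86 * 100 = 11.67%

11.67


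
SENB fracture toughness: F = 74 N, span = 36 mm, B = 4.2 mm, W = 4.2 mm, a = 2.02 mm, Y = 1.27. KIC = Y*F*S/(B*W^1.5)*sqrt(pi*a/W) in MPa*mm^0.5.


KIC = 1.27*74*36/(4.2*4.2^1.5)*sqrt(pi*2.02/4.2) = 115.04

115.04


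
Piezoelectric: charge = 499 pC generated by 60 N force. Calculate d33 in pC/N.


d33 = 499 / 60 = 8.3 pC/N

8.3


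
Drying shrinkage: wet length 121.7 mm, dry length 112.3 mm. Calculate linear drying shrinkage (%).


DS = (121.7 - 112.3) / 121.7 * 100 = 7.72%

7.72


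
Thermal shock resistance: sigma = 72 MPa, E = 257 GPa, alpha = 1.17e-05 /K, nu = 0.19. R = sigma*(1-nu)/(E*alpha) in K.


R = 72*(1-0.19)/(257*1000*1.17e-05) = 19 K

19


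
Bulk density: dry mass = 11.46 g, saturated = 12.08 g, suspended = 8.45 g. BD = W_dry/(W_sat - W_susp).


BD = 11.46 / (12.08 - 8.45) = 11.46 / 3.63 = 3.157 g/cm^3

3.157


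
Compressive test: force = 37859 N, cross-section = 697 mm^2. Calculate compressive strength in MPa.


CS = 37859 / 697 = 54.3 MPa

54.3


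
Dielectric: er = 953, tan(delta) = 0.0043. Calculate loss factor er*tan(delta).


Loss = 953 * 0.0043 = 4.098

4.098


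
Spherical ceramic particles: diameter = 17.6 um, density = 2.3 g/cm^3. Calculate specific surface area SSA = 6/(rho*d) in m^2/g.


SSA = 6 / (2.3 * 17.6) = 0.148 m^2/g

0.148


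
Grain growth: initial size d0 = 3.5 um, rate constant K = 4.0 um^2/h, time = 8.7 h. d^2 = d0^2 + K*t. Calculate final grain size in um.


d^2 = 3.5^2 + 4.0*8.7 = 47.05
d = sqrt(47.05) = 6.86 um

6.86


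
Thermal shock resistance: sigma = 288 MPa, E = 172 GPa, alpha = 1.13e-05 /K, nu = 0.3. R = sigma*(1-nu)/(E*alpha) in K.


R = 288*(1-0.3)/(172*1000*1.13e-05) = 104 K

104


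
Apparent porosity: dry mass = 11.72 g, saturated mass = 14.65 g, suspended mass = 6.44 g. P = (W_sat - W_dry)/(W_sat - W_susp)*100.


P = (14.65 - 11.72) / (14.65 - 6.44) * 100 = 2.93 / 8.21 * 100 = 35.7%

35.7


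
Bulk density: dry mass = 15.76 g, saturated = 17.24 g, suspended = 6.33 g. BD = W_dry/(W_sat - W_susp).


BD = 15.76 / (17.24 - 6.33) = 15.76 / 10.91 = 1.445 g/cm^3

1.445


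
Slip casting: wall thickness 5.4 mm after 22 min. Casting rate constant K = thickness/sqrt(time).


K = 5.4 / sqrt(22) = 5.4 / 4.6904 = 1.151 mm/min^0.5

1.151


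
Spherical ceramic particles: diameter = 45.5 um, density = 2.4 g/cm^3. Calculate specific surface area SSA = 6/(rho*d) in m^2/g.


SSA = 6 / (2.4 * 45.5) = 0.055 m^2/g

0.055


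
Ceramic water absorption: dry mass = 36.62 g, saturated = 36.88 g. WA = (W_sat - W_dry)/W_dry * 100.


WA = (36.88 - 36.62) / 36.62 * 100 = 0.71%

0.71


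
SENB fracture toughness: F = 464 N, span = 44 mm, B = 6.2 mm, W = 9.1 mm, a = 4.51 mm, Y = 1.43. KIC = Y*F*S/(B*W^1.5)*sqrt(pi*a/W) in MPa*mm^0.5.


KIC = 1.43*464*44/(6.2*9.1^1.5)*sqrt(pi*4.51/9.1) = 214.04

214.04


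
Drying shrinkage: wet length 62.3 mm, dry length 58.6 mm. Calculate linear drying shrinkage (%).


DS = (62.3 - 58.6) / 62.3 * 100 = 5.94%

5.94


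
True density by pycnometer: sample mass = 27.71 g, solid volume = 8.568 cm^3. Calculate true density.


TD = 27.71 / 8.568 = 3.234 g/cm^3

3.234


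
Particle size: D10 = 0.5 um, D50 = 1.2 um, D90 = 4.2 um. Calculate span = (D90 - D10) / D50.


Span = (4.2 - 0.5) / 1.2 = 3.7 / 1.2 = 3.083

3.083


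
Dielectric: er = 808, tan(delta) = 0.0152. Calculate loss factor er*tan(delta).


Loss = 808 * 0.0152 = 12.282

12.282


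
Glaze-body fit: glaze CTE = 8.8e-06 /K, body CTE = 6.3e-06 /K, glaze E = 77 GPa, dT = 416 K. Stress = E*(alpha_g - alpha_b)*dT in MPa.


Stress = 77*1000*(8.8e-06 - 6.3e-06)*416 = 80.1 MPa

80.1


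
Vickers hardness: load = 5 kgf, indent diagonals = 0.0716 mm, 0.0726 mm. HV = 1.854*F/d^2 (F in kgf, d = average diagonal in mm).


d_avg = (0.0716+0.0726)/2 = 0.0721 mm
HV = 1.854*5/0.0721^2 = 1783

1783


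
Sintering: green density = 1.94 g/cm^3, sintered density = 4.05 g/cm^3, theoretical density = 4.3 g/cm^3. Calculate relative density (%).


Relative = 4.05 / 4.3 * 100 = 94.2%

94.2


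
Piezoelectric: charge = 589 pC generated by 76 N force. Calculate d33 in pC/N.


d33 = 589 / 76 = 7.8 pC/N

7.8


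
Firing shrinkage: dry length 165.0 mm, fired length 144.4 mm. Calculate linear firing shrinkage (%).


FS = (165.0 - 144.4) / 165.0 * 100 = 12.48%

12.48


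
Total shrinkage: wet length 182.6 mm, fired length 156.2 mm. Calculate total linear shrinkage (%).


TS = (182.6 - 156.2) / 182.6 * 100 = 14.46%

14.46


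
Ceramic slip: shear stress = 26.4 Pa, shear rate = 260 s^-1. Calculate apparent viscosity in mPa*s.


eta = tau/gamma * 1000 = 26.4/260 * 1000 = 101.5 mPa*s

101.5


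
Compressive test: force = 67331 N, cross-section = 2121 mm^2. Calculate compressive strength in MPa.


CS = 67331 / 2121 = 31.7 MPa

31.7


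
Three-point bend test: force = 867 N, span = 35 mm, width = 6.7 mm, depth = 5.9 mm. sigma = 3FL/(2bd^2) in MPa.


sigma = 3*867*35/(2*6.7*5.9^2) = 195.2 MPa

195.2


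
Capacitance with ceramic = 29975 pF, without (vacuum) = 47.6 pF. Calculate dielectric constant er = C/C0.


er = 29975 / 47.6 = 629.73

629.73


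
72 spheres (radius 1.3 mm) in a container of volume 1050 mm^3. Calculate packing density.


V_sphere = 4/3*pi*1.3^3 = 9.2028 mm^3
Total V = 72*9.2028 = 662.6016 mm^3
PD = 662.6016 / 1050 = 0.631

0.631


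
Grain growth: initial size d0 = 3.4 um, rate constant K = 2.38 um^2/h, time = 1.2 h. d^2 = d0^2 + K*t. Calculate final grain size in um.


d^2 = 3.4^2 + 2.38*1.2 = 14.416
d = sqrt(14.416) = 3.8 um

3.8


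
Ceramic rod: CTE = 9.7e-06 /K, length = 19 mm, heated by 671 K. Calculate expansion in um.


dL = 9.7e-06 * 19 * 671 * 1000 = 123.665 um

123.665


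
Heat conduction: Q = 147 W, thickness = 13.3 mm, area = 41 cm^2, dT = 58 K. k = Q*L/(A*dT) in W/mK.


k = 147*13.3/1000/(41/10000*58) = 8.22 W/mK

8.22


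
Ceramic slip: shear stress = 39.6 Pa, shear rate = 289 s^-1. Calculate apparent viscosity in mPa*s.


eta = tau/gamma * 1000 = 39.6/289 * 1000 = 137.0 mPa*s

137.0


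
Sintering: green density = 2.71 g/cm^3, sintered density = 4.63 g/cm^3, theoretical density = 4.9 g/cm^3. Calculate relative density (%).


Relative = 4.63 / 4.9 * 100 = 94.5%

94.5


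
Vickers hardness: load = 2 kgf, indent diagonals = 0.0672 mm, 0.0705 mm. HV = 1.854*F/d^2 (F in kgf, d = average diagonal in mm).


d_avg = (0.0672+0.0705)/2 = 0.06885 mm
HV = 1.854*2/0.06885^2 = 782

782


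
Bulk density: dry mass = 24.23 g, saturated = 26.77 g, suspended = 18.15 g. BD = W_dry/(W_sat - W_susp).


BD = 24.23 / (26.77 - 18.15) = 24.23 / 8.62 = 2.811 g/cm^3

2.811


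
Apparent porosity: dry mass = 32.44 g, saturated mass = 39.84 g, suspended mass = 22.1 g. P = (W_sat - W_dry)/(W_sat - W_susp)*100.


P = (39.84 - 32.44) / (39.84 - 22.1) * 100 = 7.4 / 17.74 * 100 = 41.7%

41.7


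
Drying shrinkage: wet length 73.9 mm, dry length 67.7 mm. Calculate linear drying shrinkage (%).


DS = (73.9 - 67.7) / 73.9 * 100 = 8.39%

8.39


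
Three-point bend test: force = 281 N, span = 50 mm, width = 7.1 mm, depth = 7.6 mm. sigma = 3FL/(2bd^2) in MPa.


sigma = 3*281*50/(2*7.1*7.6^2) = 51.4 MPa

51.4


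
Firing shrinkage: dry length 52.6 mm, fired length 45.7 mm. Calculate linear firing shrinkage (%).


FS = (52.6 - 45.7) / 52.6 * 100 = 13.12%

13.12


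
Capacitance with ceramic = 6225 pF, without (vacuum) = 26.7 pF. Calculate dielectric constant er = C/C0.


er = 6225 / 26.7 = 233.15

233.15


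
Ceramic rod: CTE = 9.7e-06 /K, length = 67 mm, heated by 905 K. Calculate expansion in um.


dL = 9.7e-06 * 67 * 905 * 1000 = 588.16 um

588.16


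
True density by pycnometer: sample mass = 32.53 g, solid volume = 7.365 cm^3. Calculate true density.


TD = 32.53 / 7.365 = 4.417 g/cm^3

4.417


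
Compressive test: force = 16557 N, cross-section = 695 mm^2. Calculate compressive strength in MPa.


CS = 16557 / 695 = 23.8 MPa

23.8


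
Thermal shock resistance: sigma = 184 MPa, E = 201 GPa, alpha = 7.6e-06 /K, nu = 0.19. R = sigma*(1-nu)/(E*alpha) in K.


R = 184*(1-0.19)/(201*1000*7.6e-06) = 98 K

98


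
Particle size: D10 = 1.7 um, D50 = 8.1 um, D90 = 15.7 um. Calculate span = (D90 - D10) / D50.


Span = (15.7 - 1.7) / 8.1 = 14.0 / 8.1 = 1.728

1.728


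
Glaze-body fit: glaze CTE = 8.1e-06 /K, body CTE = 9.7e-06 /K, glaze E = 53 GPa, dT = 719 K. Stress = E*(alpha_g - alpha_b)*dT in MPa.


Stress = 53*1000*(8.1e-06 - 9.7e-06)*719 = -61.0 MPa

-61.0


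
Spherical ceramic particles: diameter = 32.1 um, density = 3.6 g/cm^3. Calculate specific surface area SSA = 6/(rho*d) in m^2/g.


SSA = 6 / (3.6 * 32.1) = 0.052 m^2/g

0.052


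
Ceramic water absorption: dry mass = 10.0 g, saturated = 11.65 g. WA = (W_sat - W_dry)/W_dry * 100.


WA = (11.65 - 10.0) / 10.0 * 100 = 16.5%

16.5


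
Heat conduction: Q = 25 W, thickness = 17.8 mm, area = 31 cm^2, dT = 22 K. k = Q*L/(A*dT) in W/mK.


k = 25*17.8/1000/(31/10000*22) = 6.52 W/mK

6.52


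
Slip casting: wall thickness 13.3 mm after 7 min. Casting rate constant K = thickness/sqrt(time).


K = 13.3 / sqrt(7) = 13.3 / 2.6458 = 5.027 mm/min^0.5

5.027


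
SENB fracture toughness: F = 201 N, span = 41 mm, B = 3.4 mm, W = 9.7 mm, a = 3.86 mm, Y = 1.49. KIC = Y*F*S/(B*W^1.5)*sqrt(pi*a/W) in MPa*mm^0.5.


KIC = 1.49*201*41/(3.4*9.7^1.5)*sqrt(pi*3.86/9.7) = 133.66

133.66


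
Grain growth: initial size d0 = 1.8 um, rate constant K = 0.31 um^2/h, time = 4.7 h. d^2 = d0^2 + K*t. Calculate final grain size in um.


d^2 = 1.8^2 + 0.31*4.7 = 4.697
d = sqrt(4.697) = 2.17 um

2.17


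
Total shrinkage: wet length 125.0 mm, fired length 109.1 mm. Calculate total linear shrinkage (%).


TS = (125.0 - 109.1) / 125.0 * 100 = 12.72%

12.72


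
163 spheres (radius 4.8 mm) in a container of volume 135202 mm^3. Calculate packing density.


V_sphere = 4/3*pi*4.8^3 = 463.2467 mm^3
Total V = 163*463.2467 = 75509.2121 mm^3
PD = 75509.2121 / 135202 = 0.558

0.558


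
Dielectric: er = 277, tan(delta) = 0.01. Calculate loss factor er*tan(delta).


Loss = 277 * 0.01 = 2.77

2.77


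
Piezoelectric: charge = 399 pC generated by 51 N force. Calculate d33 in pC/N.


d33 = 399 / 51 = 7.8 pC/N

7.8


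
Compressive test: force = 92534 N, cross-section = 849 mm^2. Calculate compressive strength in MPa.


CS = 92534 / 849 = 109.0 MPa

109.0


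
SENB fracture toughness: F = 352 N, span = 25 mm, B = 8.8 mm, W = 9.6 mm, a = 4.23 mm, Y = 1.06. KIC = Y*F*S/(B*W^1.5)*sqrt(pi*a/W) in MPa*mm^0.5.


KIC = 1.06*352*25/(8.8*9.6^1.5)*sqrt(pi*4.23/9.6) = 41.93

41.93


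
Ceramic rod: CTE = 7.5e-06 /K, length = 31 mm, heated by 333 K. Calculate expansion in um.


dL = 7.5e-06 * 31 * 333 * 1000 = 77.423 um

77.423


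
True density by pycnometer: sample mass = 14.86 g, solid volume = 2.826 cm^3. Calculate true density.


TD = 14.86 / 2.826 = 5.258 g/cm^3

5.258


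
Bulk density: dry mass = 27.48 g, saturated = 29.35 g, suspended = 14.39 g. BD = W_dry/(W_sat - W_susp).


BD = 27.48 / (29.35 - 14.39) = 27.48 / 14.96 = 1.837 g/cm^3

1.837


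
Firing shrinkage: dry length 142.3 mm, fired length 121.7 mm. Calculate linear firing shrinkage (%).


FS = (142.3 - 121.7) / 142.3 * 100 = 14.48%

14.48


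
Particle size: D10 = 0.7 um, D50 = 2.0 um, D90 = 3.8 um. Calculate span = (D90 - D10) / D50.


Span = (3.8 - 0.7) / 2.0 = 3.1 / 2.0 = 1.55

1.55


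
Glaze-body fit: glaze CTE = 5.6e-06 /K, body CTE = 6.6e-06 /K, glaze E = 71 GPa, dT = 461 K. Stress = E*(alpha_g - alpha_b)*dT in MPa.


Stress = 71*1000*(5.6e-06 - 6.6e-06)*461 = -32.7 MPa

-32.7


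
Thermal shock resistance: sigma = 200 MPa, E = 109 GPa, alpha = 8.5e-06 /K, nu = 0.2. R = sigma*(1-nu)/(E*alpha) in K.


R = 200*(1-0.2)/(109*1000*8.5e-06) = 173 K

173


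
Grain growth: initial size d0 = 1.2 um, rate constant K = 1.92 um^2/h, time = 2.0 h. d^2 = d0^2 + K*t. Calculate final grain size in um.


d^2 = 1.2^2 + 1.92*2.0 = 5.28
d = sqrt(5.28) = 2.3 um

2.3


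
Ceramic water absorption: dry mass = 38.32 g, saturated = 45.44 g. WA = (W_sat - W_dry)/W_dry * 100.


WA = (45.44 - 38.32) / 38.32 * 100 = 18.58%

18.58


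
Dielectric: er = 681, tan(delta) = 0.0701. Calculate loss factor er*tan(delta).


Loss = 681 * 0.0701 = 47.738

47.738


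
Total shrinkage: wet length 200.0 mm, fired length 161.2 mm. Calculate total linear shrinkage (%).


TS = (200.0 - 161.2) / 200.0 * 100 = 19.4%

19.4


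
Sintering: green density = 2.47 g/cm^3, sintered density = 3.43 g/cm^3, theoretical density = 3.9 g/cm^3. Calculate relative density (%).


Relative = 3.43 / 3.9 * 100 = 87.9%

87.9


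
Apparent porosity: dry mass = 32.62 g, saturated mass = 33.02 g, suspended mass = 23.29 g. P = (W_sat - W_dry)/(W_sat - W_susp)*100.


P = (33.02 - 32.62) / (33.02 - 23.29) * 100 = 0.4 / 9.73 * 100 = 4.1%

4.1


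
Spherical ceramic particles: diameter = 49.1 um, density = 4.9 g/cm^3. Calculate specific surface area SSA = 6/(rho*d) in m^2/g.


SSA = 6 / (4.9 * 49.1) = 0.025 m^2/g

0.025


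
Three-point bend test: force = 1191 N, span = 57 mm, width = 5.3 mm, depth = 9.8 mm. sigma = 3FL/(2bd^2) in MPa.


sigma = 3*1191*57/(2*5.3*9.8^2) = 200.1 MPa

200.1


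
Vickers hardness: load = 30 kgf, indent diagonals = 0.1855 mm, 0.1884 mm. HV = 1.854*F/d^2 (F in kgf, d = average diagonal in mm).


d_avg = (0.1855+0.1884)/2 = 0.18695 mm
HV = 1.854*30/0.18695^2 = 1591

1591


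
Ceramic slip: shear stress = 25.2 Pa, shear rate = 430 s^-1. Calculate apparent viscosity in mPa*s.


eta = tau/gamma * 1000 = 25.2/430 * 1000 = 58.6 mPa*s

58.6


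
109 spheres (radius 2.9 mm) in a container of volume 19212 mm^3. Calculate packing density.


V_sphere = 4/3*pi*2.9^3 = 102.1604 mm^3
Total V = 109*102.1604 = 11135.4836 mm^3
PD = 11135.4836 / 19212 = 0.58

0.58


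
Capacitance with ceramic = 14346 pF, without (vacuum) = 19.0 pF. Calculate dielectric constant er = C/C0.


er = 14346 / 19.0 = 755.05

755.05


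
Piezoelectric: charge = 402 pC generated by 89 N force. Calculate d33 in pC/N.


d33 = 402 / 89 = 4.5 pC/N

4.5


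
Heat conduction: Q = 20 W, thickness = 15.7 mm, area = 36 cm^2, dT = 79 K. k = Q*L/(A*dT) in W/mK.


k = 20*15.7/1000/(36/10000*79) = 1.1 W/mK

1.1


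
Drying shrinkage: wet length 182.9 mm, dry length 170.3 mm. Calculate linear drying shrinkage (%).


DS = (182.9 - 170.3) / 182.9 * 100 = 6.89%

6.89


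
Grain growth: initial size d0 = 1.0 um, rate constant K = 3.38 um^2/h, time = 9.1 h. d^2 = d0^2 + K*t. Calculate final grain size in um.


d^2 = 1.0^2 + 3.38*9.1 = 31.758
d = sqrt(31.758) = 5.64 um

5.64


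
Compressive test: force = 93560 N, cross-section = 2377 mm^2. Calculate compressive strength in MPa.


CS = 93560 / 2377 = 39.4 MPa

39.4


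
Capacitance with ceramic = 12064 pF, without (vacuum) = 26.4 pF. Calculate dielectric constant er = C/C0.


er = 12064 / 26.4 = 456.97

456.97


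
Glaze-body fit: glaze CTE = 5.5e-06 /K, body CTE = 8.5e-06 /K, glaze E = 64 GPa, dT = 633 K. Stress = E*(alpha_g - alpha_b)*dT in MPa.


Stress = 64*1000*(5.5e-06 - 8.5e-06)*633 = -121.5 MPa

-121.5


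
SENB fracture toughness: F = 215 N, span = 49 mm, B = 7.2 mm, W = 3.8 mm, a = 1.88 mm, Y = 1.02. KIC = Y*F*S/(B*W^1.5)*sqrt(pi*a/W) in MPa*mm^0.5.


KIC = 1.02*215*49/(7.2*3.8^1.5)*sqrt(pi*1.88/3.8) = 251.18

251.18


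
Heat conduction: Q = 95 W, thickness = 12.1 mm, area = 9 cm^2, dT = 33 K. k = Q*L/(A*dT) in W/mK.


k = 95*12.1/1000/(9/10000*33) = 38.7 W/mK

38.7


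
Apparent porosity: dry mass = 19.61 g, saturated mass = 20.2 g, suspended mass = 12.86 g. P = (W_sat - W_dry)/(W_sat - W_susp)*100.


P = (20.2 - 19.61) / (20.2 - 12.86) * 100 = 0.59 / 7.34 * 100 = 8.0%

8.0


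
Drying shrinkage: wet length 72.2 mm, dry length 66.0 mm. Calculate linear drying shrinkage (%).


DS = (72.2 - 66.0) / 72.2 * 100 = 8.59%

8.59


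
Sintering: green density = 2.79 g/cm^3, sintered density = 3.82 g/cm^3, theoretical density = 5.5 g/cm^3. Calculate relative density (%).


Relative = 3.82 / 5.5 * 100 = 69.5%

69.5


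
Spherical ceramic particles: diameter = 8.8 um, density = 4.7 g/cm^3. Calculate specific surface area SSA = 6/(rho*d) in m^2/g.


SSA = 6 / (4.7 * 8.8) = 0.145 m^2/g

0.145


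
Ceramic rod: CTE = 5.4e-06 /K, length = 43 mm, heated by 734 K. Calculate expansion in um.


dL = 5.4e-06 * 43 * 734 * 1000 = 170.435 um

170.435


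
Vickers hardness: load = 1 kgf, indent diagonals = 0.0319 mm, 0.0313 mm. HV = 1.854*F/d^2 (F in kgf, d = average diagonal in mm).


d_avg = (0.0319+0.0313)/2 = 0.0316 mm
HV = 1.854*1/0.0316^2 = 1857

1857


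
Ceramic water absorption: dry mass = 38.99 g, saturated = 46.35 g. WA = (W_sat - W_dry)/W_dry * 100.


WA = (46.35 - 38.99) / 38.99 * 100 = 18.88%

18.88


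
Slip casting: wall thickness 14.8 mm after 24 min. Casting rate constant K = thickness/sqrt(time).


K = 14.8 / sqrt(24) = 14.8 / 4.899 = 3.021 mm/min^0.5

3.021


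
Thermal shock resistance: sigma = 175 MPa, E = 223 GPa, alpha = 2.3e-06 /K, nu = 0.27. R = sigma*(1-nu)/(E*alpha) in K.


R = 175*(1-0.27)/(223*1000*2.3e-06) = 249 K

249


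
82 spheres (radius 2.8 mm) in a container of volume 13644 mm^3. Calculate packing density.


V_sphere = 4/3*pi*2.8^3 = 91.9523 mm^3
Total V = 82*91.9523 = 7540.0886 mm^3
PD = 7540.0886 / 13644 = 0.553

0.553


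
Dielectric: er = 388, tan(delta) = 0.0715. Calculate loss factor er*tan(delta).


Loss = 388 * 0.0715 = 27.742

27.742


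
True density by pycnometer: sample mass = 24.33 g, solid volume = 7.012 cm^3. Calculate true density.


TD = 24.33 / 7.012 = 3.47 g/cm^3

3.47


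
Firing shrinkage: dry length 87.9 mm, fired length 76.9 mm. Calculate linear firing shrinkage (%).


FS = (87.9 - 76.9) / 87.9 * 100 = 12.51%

12.51


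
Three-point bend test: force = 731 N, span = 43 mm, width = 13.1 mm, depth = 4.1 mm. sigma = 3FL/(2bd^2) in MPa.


sigma = 3*731*43/(2*13.1*4.1^2) = 214.1 MPa

214.1


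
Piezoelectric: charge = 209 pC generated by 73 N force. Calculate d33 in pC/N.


d33 = 209 / 73 = 2.9 pC/N

2.9


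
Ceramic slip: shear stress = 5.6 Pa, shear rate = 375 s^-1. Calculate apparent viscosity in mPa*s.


eta = tau/gamma * 1000 = 5.6/375 * 1000 = 14.9 mPa*s

14.9


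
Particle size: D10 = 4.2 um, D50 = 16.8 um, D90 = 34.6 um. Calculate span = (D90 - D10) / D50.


Span = (34.6 - 4.2) / 16.8 = 30.4 / 16.8 = 1.81

1.81


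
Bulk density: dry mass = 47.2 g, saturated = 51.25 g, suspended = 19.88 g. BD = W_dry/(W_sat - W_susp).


BD = 47.2 / (51.25 - 19.88) = 47.2 / 31.37 = 1.505 g/cm^3

1.505


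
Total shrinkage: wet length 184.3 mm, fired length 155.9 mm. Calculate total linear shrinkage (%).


TS = (184.3 - 155.9) / 184.3 * 100 = 15.41%

15.41
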